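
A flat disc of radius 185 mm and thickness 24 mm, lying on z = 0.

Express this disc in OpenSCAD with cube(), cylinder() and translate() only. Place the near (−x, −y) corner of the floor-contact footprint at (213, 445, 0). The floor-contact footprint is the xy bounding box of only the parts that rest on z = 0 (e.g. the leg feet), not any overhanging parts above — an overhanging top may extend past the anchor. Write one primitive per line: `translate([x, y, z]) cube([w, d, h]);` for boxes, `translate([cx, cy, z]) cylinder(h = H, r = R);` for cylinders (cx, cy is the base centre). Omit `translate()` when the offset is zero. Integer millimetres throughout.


translate([398, 630, 0]) cylinder(h = 24, r = 185);


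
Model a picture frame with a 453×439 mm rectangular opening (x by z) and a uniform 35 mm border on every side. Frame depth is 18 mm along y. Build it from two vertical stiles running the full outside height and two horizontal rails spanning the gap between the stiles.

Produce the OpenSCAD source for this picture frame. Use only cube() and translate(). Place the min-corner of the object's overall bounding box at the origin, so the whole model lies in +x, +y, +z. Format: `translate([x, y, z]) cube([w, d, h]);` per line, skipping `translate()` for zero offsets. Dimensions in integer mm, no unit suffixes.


cube([35, 18, 509]);
translate([488, 0, 0]) cube([35, 18, 509]);
translate([35, 0, 0]) cube([453, 18, 35]);
translate([35, 0, 474]) cube([453, 18, 35]);


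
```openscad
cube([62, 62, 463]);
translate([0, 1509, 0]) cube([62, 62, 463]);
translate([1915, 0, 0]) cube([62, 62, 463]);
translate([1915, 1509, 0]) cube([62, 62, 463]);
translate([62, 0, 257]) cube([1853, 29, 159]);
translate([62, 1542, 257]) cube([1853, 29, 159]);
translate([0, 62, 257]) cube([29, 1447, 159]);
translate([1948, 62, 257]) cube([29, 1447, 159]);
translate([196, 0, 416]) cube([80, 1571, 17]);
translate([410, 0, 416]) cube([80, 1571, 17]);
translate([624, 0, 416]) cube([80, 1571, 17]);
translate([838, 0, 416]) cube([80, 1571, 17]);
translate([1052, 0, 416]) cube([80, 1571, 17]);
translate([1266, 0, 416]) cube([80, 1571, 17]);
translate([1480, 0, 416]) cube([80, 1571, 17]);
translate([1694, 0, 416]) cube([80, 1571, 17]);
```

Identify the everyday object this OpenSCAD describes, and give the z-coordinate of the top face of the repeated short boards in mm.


A bed frame. The slat-top height is 433 mm.

Four posts, four rails, and a row of slats — a bed frame. Slats sit on the rails at z = 257 + 159 = 416; with slat thickness 17, the top is 433 mm.


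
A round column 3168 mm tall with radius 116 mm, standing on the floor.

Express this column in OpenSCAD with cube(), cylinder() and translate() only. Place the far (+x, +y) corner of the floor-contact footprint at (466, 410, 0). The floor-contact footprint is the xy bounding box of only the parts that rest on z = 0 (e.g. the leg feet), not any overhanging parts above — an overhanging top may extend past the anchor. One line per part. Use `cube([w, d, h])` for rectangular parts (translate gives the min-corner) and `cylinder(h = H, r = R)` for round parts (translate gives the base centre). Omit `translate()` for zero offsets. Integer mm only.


translate([350, 294, 0]) cylinder(h = 3168, r = 116);


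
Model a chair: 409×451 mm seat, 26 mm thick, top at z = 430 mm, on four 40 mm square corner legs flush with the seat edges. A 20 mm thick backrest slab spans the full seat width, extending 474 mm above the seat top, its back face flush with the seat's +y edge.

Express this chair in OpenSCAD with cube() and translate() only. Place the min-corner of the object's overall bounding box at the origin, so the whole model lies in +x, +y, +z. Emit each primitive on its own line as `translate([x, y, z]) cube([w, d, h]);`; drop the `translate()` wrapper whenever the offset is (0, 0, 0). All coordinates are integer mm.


translate([0, 0, 404]) cube([409, 451, 26]);
cube([40, 40, 404]);
translate([369, 0, 0]) cube([40, 40, 404]);
translate([0, 411, 0]) cube([40, 40, 404]);
translate([369, 411, 0]) cube([40, 40, 404]);
translate([0, 431, 430]) cube([409, 20, 474]);


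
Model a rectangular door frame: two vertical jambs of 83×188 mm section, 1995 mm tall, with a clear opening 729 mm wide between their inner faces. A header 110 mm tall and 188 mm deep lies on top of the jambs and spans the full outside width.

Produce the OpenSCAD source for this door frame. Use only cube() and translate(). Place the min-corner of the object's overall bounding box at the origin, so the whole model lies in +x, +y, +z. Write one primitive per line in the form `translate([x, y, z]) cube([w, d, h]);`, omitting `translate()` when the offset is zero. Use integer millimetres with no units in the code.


cube([83, 188, 1995]);
translate([812, 0, 0]) cube([83, 188, 1995]);
translate([0, 0, 1995]) cube([895, 188, 110]);


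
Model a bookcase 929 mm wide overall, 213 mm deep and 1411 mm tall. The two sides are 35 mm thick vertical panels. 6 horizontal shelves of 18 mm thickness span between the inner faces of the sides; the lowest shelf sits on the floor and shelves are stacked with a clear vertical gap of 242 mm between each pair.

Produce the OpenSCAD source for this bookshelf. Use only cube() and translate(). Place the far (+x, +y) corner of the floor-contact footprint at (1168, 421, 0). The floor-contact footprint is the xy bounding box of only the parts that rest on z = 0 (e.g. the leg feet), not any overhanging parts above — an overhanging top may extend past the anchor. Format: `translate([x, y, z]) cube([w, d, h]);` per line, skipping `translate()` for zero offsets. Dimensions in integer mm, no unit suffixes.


translate([239, 208, 0]) cube([35, 213, 1411]);
translate([1133, 208, 0]) cube([35, 213, 1411]);
translate([274, 208, 0]) cube([859, 213, 18]);
translate([274, 208, 260]) cube([859, 213, 18]);
translate([274, 208, 520]) cube([859, 213, 18]);
translate([274, 208, 780]) cube([859, 213, 18]);
translate([274, 208, 1040]) cube([859, 213, 18]);
translate([274, 208, 1300]) cube([859, 213, 18]);


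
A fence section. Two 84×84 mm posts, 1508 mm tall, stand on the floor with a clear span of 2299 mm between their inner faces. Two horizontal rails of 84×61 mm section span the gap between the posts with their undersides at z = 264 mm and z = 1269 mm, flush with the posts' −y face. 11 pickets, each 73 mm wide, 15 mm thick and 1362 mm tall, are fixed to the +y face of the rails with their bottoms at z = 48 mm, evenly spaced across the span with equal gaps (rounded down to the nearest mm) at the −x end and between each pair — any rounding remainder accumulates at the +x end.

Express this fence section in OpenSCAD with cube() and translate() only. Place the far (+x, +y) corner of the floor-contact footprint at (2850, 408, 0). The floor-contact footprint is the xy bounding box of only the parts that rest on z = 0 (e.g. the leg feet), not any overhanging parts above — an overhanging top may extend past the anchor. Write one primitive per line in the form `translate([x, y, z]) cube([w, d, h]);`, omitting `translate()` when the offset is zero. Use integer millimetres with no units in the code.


translate([383, 324, 0]) cube([84, 84, 1508]);
translate([2766, 324, 0]) cube([84, 84, 1508]);
translate([467, 324, 264]) cube([2299, 84, 61]);
translate([467, 324, 1269]) cube([2299, 84, 61]);
translate([591, 408, 48]) cube([73, 15, 1362]);
translate([788, 408, 48]) cube([73, 15, 1362]);
translate([985, 408, 48]) cube([73, 15, 1362]);
translate([1182, 408, 48]) cube([73, 15, 1362]);
translate([1379, 408, 48]) cube([73, 15, 1362]);
translate([1576, 408, 48]) cube([73, 15, 1362]);
translate([1773, 408, 48]) cube([73, 15, 1362]);
translate([1970, 408, 48]) cube([73, 15, 1362]);
translate([2167, 408, 48]) cube([73, 15, 1362]);
translate([2364, 408, 48]) cube([73, 15, 1362]);
translate([2561, 408, 48]) cube([73, 15, 1362]);


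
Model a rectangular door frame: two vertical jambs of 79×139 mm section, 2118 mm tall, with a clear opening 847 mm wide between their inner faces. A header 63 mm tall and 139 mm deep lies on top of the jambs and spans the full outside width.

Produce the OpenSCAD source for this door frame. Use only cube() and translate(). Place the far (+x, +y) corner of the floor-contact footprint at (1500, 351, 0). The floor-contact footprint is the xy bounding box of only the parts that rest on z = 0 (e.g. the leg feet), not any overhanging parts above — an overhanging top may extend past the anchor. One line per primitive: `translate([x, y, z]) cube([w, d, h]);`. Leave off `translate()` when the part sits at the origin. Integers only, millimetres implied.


translate([495, 212, 0]) cube([79, 139, 2118]);
translate([1421, 212, 0]) cube([79, 139, 2118]);
translate([495, 212, 2118]) cube([1005, 139, 63]);


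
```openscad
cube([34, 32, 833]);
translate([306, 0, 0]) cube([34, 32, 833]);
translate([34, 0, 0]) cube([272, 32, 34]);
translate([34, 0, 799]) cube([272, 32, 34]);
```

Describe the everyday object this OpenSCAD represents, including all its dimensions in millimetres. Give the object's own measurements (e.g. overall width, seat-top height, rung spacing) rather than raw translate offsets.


A rectangular picture frame lying in the x–z plane (depth along y). The opening is 272 mm wide (x) by 765 mm tall (z), surrounded by a border 34 mm wide on all four sides. The frame is 32 mm deep and is made of two full-height vertical stiles with two horizontal rails fitted between them.


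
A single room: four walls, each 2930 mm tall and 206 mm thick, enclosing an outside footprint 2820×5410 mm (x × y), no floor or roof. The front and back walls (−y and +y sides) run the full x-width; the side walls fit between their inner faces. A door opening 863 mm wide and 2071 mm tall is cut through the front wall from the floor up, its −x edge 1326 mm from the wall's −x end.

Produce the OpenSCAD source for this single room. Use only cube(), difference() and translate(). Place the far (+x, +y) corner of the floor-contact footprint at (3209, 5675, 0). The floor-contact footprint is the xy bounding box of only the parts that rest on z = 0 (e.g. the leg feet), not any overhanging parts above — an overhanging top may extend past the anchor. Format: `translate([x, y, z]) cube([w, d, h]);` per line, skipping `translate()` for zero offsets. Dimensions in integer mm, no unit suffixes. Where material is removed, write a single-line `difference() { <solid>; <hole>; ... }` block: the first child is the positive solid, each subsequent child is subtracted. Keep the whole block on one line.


difference() { translate([389, 265, 0]) cube([2820, 206, 2930]); translate([1715, 265, 0]) cube([863, 206, 2071]); }
translate([389, 5469, 0]) cube([2820, 206, 2930]);
translate([389, 471, 0]) cube([206, 4998, 2930]);
translate([3003, 471, 0]) cube([206, 4998, 2930]);


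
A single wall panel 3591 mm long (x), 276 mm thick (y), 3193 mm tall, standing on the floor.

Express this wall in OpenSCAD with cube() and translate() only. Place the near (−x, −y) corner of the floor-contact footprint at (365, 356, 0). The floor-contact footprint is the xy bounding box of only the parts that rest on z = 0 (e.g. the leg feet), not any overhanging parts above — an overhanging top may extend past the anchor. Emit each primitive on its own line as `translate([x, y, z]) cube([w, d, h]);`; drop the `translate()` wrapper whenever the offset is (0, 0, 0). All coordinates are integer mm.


translate([365, 356, 0]) cube([3591, 276, 3193]);


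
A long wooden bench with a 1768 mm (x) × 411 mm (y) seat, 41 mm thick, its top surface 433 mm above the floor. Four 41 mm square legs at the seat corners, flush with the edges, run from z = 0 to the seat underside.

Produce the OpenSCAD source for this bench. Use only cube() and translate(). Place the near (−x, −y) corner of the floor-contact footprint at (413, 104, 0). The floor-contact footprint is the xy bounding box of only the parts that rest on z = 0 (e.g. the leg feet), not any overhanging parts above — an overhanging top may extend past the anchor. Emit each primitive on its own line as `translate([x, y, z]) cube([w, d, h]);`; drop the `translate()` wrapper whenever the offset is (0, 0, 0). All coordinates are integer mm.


// leg_h = 433 − 41 = 392
translate([413, 104, 392]) cube([1768, 411, 41]);
translate([413, 104, 0]) cube([41, 41, 392]);
translate([413, 474, 0]) cube([41, 41, 392]);
translate([2140, 104, 0]) cube([41, 41, 392]);
translate([2140, 474, 0]) cube([41, 41, 392]);


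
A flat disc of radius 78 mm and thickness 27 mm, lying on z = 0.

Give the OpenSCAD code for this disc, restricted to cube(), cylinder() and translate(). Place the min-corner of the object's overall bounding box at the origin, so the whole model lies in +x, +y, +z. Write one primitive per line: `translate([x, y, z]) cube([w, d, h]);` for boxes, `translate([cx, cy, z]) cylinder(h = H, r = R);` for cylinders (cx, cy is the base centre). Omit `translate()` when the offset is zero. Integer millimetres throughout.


translate([78, 78, 0]) cylinder(h = 27, r = 78);


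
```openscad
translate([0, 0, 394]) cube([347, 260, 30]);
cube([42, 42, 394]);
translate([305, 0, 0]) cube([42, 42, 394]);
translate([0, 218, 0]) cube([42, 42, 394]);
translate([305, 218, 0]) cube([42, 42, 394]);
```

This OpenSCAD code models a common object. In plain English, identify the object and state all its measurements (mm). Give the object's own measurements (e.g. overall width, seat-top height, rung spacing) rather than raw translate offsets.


A four-legged stool. The seat is a 347×260×30 mm slab whose top surface is at z = 424 mm; four square legs, each 42×42 mm in cross-section, run from the floor (z = 0) to the underside of the seat, each flush with a corner of the seat.


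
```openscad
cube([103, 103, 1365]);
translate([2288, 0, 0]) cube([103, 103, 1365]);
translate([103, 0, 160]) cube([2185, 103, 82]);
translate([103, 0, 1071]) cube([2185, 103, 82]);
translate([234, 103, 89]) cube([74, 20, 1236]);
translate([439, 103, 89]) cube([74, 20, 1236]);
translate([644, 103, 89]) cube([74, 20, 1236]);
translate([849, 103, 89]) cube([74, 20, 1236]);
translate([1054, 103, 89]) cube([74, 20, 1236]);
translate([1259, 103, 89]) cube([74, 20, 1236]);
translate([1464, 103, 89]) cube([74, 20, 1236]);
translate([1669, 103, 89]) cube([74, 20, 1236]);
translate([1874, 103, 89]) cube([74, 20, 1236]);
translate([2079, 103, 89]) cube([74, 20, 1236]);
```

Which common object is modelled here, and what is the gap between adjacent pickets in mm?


A fence section. The picket gap is 131 mm.

Two posts, two rails, 10 pickets — a fence section. Span 2185 mm holds 10 pickets of 74 mm with 11 equal gaps: ⌊(2185 − 10·74) / 11⌋ = 131 mm.


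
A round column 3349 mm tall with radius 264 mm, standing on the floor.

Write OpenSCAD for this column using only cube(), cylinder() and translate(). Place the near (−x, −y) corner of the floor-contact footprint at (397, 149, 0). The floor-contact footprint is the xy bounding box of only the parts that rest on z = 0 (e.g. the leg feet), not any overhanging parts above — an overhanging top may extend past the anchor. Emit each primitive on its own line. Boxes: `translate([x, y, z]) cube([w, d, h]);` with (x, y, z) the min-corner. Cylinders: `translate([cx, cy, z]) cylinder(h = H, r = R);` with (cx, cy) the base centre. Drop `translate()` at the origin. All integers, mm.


translate([661, 413, 0]) cylinder(h = 3349, r = 264);


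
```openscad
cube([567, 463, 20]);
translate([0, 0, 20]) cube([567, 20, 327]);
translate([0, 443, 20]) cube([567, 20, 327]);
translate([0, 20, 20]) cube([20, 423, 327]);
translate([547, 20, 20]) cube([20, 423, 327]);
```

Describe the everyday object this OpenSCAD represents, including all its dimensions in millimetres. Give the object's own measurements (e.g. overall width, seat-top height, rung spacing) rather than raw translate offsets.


An open-topped rectangular box: outside dimensions 567×463×347 mm, with a uniform wall and base thickness of 20 mm. The base is a full 567×463 slab on the floor; four walls sit on top of the base. The front and back walls (the −y and +y sides) span the full width; the two side walls fit between them.


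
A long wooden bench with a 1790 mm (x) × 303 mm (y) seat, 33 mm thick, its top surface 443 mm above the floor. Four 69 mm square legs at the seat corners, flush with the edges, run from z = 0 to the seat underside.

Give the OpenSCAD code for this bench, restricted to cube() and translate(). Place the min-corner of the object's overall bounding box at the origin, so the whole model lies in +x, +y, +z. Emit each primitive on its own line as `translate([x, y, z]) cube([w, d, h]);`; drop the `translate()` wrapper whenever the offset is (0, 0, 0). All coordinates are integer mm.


translate([0, 0, 410]) cube([1790, 303, 33]);
cube([69, 69, 410]);
translate([0, 234, 0]) cube([69, 69, 410]);
translate([1721, 0, 0]) cube([69, 69, 410]);
translate([1721, 234, 0]) cube([69, 69, 410]);


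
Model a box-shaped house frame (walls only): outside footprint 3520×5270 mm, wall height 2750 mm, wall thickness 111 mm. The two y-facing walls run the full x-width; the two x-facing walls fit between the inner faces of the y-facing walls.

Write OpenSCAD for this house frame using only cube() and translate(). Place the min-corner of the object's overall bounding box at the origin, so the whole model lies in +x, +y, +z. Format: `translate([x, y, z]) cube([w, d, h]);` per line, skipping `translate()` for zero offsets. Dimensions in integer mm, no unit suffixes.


cube([3520, 111, 2750]);
translate([0, 5159, 0]) cube([3520, 111, 2750]);
translate([0, 111, 0]) cube([111, 5048, 2750]);
translate([3409, 111, 0]) cube([111, 5048, 2750]);


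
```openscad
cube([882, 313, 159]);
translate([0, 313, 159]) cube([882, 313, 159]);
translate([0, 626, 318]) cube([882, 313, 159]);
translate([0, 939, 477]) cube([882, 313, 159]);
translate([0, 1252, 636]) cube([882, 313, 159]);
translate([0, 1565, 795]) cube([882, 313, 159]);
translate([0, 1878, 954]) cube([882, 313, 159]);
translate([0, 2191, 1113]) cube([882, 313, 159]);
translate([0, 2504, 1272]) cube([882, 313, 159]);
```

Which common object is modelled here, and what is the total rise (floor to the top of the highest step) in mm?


A staircase. The total rise is 1431 mm.

9 identical blocks, each offset up and back from the previous — a staircase. Each step is 159 mm tall and there are 9 of them, so the total rise is 9 × 159 = 1431 mm.


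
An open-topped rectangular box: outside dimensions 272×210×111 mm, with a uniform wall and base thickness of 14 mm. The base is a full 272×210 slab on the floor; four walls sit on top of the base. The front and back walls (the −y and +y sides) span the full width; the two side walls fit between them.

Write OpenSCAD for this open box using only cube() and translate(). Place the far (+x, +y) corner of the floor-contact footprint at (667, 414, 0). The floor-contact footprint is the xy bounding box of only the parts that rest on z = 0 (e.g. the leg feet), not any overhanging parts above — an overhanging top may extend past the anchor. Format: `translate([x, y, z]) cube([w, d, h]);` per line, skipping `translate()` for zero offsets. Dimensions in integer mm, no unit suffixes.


translate([395, 204, 0]) cube([272, 210, 14]);
translate([395, 204, 14]) cube([272, 14, 97]);
translate([395, 400, 14]) cube([272, 14, 97]);
translate([395, 218, 14]) cube([14, 182, 97]);
translate([653, 218, 14]) cube([14, 182, 97]);


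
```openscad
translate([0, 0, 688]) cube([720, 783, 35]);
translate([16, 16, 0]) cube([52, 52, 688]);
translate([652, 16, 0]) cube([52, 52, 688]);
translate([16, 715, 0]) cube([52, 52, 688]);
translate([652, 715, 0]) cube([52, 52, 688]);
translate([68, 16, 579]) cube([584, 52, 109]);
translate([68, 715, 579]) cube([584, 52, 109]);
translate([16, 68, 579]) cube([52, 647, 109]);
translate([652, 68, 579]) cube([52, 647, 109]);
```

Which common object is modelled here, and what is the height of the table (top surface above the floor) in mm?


A table. The table height is 723 mm.

A 720×783×35 slab sits at z = 688 on four 52 mm square posts — a table. The top surface is at 688 + 35 = 723 mm.


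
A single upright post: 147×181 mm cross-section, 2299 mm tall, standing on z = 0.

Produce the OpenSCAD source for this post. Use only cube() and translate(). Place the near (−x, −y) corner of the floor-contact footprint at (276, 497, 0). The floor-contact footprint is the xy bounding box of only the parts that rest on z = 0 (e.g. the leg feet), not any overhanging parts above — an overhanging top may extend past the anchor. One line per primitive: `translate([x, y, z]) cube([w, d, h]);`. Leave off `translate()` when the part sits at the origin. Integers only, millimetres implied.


translate([276, 497, 0]) cube([147, 181, 2299]);


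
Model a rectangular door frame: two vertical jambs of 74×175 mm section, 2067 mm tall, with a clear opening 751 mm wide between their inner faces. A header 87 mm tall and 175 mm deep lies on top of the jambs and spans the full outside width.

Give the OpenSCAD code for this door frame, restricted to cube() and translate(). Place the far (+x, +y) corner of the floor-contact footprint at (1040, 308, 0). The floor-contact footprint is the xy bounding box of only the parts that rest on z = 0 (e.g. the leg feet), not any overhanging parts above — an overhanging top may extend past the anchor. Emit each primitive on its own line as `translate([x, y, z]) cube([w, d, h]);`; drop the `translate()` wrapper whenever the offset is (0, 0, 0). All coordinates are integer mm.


translate([141, 133, 0]) cube([74, 175, 2067]);
translate([966, 133, 0]) cube([74, 175, 2067]);
translate([141, 133, 2067]) cube([899, 175, 87]);


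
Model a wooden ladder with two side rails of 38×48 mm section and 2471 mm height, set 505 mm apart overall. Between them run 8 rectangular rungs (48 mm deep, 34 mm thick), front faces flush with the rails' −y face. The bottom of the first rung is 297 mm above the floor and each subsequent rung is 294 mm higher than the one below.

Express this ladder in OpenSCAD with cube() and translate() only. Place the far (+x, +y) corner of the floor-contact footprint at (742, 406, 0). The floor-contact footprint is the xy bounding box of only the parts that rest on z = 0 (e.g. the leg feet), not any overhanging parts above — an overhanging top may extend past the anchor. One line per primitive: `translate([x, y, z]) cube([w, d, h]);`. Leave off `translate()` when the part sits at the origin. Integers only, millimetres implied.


// rung span = 505 - 2*38 = 429
// rung[k] z = 297 + k*294
translate([237, 358, 0]) cube([38, 48, 2471]);
translate([704, 358, 0]) cube([38, 48, 2471]);
translate([275, 358, 297]) cube([429, 48, 34]);
translate([275, 358, 591]) cube([429, 48, 34]);
translate([275, 358, 885]) cube([429, 48, 34]);
translate([275, 358, 1179]) cube([429, 48, 34]);
translate([275, 358, 1473]) cube([429, 48, 34]);
translate([275, 358, 1767]) cube([429, 48, 34]);
translate([275, 358, 2061]) cube([429, 48, 34]);
translate([275, 358, 2355]) cube([429, 48, 34]);


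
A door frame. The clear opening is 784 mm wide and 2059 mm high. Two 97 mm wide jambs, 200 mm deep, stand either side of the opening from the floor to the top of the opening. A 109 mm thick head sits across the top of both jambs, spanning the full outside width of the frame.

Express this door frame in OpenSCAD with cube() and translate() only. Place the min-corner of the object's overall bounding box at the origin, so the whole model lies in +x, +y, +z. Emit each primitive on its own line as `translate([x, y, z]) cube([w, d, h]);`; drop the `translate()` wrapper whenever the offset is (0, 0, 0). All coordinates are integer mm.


cube([97, 200, 2059]);
translate([881, 0, 0]) cube([97, 200, 2059]);
translate([0, 0, 2059]) cube([978, 200, 109]);


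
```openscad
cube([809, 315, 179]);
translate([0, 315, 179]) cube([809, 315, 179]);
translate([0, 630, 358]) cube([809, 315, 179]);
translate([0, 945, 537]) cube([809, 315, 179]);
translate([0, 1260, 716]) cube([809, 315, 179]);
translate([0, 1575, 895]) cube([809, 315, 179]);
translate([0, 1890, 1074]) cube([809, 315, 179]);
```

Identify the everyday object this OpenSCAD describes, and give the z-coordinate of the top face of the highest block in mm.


A staircase. The total rise is 1253 mm.

7 identical blocks, each offset up and back from the previous — a staircase. Each step is 179 mm tall and there are 7 of them, so the total rise is 7 × 179 = 1253 mm.


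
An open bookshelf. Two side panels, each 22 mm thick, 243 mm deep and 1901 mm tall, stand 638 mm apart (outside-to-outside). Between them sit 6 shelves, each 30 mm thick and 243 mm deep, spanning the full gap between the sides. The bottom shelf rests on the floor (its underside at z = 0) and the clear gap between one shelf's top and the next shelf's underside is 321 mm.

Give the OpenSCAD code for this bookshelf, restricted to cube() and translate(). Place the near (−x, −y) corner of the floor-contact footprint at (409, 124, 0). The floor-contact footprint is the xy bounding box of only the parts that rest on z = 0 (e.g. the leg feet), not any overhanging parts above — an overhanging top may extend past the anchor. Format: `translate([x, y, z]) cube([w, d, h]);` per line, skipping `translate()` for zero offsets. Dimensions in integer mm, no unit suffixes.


translate([409, 124, 0]) cube([22, 243, 1901]);
translate([1025, 124, 0]) cube([22, 243, 1901]);
translate([431, 124, 0]) cube([594, 243, 30]);
translate([431, 124, 351]) cube([594, 243, 30]);
translate([431, 124, 702]) cube([594, 243, 30]);
translate([431, 124, 1053]) cube([594, 243, 30]);
translate([431, 124, 1404]) cube([594, 243, 30]);
translate([431, 124, 1755]) cube([594, 243, 30]);


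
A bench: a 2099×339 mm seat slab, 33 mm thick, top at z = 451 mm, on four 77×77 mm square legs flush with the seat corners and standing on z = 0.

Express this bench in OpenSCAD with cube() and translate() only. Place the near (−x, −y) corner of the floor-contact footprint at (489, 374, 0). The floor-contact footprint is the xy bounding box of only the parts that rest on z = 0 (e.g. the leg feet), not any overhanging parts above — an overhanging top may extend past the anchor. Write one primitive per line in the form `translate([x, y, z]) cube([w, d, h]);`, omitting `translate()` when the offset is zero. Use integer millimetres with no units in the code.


translate([489, 374, 418]) cube([2099, 339, 33]);
translate([489, 374, 0]) cube([77, 77, 418]);
translate([489, 636, 0]) cube([77, 77, 418]);
translate([2511, 374, 0]) cube([77, 77, 418]);
translate([2511, 636, 0]) cube([77, 77, 418]);


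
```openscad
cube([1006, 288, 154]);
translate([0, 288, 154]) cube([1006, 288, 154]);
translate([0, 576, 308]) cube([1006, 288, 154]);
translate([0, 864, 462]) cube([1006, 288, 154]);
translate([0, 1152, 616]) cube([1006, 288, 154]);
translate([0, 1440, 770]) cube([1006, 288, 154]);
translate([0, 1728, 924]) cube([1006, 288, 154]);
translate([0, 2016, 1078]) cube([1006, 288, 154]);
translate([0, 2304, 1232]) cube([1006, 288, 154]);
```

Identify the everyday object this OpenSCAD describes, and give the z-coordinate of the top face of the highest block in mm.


A staircase. The total rise is 1386 mm.

9 identical blocks, each offset up and back from the previous — a staircase. Each step is 154 mm tall and there are 9 of them, so the total rise is 9 × 154 = 1386 mm.


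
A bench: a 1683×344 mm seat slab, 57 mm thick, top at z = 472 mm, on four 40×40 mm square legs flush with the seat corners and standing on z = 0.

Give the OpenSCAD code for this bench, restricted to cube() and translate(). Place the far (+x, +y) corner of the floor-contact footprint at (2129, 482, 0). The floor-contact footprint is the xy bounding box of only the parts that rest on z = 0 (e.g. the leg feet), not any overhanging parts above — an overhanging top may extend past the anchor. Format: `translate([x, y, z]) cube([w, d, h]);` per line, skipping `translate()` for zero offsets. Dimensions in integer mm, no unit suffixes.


translate([446, 138, 415]) cube([1683, 344, 57]);
translate([446, 138, 0]) cube([40, 40, 415]);
translate([446, 442, 0]) cube([40, 40, 415]);
translate([2089, 138, 0]) cube([40, 40, 415]);
translate([2089, 442, 0]) cube([40, 40, 415]);


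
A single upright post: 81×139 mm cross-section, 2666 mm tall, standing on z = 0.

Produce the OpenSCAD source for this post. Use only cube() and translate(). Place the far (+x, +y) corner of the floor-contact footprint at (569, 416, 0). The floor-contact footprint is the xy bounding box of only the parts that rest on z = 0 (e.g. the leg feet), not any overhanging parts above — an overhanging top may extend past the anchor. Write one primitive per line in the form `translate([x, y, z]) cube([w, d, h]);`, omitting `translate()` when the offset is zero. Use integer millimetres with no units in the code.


translate([488, 277, 0]) cube([81, 139, 2666]);


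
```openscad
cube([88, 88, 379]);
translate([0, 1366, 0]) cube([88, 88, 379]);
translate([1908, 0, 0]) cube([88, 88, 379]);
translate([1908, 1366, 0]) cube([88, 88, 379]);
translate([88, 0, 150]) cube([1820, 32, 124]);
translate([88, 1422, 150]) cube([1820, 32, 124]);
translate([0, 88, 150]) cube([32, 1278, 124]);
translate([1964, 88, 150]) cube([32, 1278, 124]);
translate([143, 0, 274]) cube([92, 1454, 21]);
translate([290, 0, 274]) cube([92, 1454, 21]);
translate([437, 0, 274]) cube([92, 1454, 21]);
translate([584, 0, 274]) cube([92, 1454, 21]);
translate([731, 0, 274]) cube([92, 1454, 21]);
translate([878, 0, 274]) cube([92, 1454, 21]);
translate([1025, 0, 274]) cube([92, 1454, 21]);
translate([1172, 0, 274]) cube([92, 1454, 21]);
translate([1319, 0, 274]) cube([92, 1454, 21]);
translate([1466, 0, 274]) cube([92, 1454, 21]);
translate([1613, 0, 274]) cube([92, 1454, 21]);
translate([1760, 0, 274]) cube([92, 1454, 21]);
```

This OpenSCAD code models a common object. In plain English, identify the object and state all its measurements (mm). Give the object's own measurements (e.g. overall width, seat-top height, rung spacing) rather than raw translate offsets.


A bed frame 1996 mm long (x) by 1454 mm wide (y). Four 88×88 mm corner posts, 379 mm tall, at the corners of the footprint. Four rails of 32 mm thickness and 124 mm height run between adjacent posts with their undersides at z = 150 mm, their outer faces flush with the outside of the frame (the two x-running rails run between the posts' inner faces; the two y-running rails run between the posts' inner faces). 12 slats, each 92 mm wide (x) and 21 mm thick, lie across the top of the two x-running rails, running the full 1454 mm width of the frame in y; along x they sit between the end posts with a 55 mm gap after the −x posts and between neighbouring slats, leaving 56 mm before the +x posts.


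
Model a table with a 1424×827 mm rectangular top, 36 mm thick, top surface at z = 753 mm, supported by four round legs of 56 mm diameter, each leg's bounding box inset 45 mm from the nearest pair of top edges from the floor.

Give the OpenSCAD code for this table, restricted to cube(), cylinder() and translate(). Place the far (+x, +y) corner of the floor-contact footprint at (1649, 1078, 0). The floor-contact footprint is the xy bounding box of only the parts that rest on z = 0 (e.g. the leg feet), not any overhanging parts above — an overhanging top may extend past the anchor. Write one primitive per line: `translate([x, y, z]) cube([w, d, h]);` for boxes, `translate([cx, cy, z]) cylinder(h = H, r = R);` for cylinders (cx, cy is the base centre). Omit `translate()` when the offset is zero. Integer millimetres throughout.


translate([270, 296, 717]) cube([1424, 827, 36]);
translate([343, 369, 0]) cylinder(h = 717, r = 28);
translate([1621, 369, 0]) cylinder(h = 717, r = 28);
translate([343, 1050, 0]) cylinder(h = 717, r = 28);
translate([1621, 1050, 0]) cylinder(h = 717, r = 28);


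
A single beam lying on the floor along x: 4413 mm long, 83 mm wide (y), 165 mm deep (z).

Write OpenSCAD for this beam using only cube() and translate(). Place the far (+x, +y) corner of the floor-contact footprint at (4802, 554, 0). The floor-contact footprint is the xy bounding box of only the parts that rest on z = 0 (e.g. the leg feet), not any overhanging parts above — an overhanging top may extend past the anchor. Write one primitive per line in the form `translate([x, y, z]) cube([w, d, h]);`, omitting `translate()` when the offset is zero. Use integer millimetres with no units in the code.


translate([389, 471, 0]) cube([4413, 83, 165]);


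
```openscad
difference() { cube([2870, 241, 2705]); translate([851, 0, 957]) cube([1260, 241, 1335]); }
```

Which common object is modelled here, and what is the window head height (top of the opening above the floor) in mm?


A wall with a window opening. The window head height is 2292 mm.

A wall with a rectangular opening subtracted — a window. Sill at z = 957, opening 1335 mm tall, so the head is at 957 + 1335 = 2292 mm.


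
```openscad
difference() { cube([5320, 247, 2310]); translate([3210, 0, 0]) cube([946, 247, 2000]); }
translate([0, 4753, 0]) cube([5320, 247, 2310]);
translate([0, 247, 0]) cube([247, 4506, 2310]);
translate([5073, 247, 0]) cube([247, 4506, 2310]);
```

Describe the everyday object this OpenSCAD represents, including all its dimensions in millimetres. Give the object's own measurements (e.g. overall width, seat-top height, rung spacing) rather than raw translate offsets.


A single room: four walls, each 2310 mm tall and 247 mm thick, enclosing an outside footprint 5320×5000 mm (x × y), no floor or roof. The front and back walls (−y and +y sides) run the full x-width; the side walls fit between their inner faces. A door opening 946 mm wide and 2000 mm tall is cut through the front wall from the floor up, its −x edge 3210 mm from the wall's −x end.


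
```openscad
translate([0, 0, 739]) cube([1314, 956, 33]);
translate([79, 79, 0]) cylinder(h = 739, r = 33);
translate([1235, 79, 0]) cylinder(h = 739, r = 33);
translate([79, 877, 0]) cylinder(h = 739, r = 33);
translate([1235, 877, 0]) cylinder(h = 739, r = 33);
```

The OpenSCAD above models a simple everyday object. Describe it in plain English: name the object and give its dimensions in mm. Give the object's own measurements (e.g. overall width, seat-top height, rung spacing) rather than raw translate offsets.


A rectangular dining table. The top is 1314×956×33 mm with its upper surface at z = 772 mm. It stands on four round legs of 66 mm diameter, each leg's bounding box inset 46 mm from the nearest pair of top edges, running from the floor to the underside of the top.


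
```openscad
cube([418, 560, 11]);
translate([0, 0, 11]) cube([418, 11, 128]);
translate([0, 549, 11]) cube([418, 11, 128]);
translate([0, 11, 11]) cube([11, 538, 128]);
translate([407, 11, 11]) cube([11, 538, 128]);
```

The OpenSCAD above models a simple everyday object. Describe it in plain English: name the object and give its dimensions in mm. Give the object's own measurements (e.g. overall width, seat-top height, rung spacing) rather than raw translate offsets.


An open-topped rectangular box: outside dimensions 418×560×139 mm, with a uniform wall and base thickness of 11 mm. The base is a full 418×560 slab on the floor; four walls sit on top of the base. The front and back walls (the −y and +y sides) span the full width; the two side walls fit between them.


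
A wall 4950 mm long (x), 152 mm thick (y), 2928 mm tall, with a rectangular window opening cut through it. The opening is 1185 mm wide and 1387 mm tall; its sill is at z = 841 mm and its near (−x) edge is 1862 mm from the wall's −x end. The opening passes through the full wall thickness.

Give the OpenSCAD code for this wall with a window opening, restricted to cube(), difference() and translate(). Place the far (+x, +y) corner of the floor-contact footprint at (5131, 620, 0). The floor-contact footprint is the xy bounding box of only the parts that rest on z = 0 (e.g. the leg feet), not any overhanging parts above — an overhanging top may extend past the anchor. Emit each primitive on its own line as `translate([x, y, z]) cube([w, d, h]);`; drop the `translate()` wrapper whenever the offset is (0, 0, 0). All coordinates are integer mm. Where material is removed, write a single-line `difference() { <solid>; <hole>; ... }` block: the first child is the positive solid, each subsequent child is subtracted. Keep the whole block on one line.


difference() { translate([181, 468, 0]) cube([4950, 152, 2928]); translate([2043, 468, 841]) cube([1185, 152, 1387]); }


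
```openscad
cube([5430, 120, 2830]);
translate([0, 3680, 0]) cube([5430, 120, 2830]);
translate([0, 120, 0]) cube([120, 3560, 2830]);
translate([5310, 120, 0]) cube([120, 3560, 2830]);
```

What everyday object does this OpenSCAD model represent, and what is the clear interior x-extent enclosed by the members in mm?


A house (or room) frame. The interior width is 5190 mm.

Four 2830 mm walls enclosing a rectangle with no floor or roof — a room or house frame. Outside width is 5430 mm and wall thickness is 120 mm, so the interior width is 5430 − 2 × 120 = 5190 mm.


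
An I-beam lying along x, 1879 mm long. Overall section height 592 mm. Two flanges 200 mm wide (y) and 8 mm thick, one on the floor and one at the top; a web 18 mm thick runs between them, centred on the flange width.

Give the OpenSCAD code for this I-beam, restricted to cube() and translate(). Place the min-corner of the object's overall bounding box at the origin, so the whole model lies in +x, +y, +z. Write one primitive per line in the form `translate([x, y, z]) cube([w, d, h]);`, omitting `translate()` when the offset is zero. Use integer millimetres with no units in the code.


cube([1879, 200, 8]);
translate([0, 91, 8]) cube([1879, 18, 576]);
translate([0, 0, 584]) cube([1879, 200, 8]);


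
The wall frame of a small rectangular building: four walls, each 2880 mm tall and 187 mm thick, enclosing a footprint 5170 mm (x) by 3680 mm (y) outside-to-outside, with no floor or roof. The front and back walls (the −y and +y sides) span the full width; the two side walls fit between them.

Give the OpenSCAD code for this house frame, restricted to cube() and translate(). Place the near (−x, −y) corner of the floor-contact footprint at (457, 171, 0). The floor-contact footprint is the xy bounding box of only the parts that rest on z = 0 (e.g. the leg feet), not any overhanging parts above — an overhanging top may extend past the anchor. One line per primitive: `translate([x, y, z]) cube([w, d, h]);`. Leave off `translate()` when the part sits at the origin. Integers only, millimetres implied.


translate([457, 171, 0]) cube([5170, 187, 2880]);
translate([457, 3664, 0]) cube([5170, 187, 2880]);
translate([457, 358, 0]) cube([187, 3306, 2880]);
translate([5440, 358, 0]) cube([187, 3306, 2880]);


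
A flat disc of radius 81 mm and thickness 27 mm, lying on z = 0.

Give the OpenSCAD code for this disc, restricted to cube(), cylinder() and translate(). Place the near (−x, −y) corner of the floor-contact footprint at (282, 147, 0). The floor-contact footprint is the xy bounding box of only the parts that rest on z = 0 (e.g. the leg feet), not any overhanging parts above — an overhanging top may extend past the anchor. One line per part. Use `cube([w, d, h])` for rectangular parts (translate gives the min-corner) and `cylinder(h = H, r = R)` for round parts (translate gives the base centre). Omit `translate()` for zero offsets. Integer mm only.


translate([363, 228, 0]) cylinder(h = 27, r = 81);


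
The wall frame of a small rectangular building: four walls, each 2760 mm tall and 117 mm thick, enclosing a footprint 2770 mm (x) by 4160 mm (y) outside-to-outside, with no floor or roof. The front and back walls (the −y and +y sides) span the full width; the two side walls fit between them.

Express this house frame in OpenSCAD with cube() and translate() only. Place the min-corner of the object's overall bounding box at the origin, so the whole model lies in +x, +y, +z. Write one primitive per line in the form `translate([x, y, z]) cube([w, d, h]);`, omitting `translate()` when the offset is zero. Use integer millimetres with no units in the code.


cube([2770, 117, 2760]);
translate([0, 4043, 0]) cube([2770, 117, 2760]);
translate([0, 117, 0]) cube([117, 3926, 2760]);
translate([2653, 117, 0]) cube([117, 3926, 2760]);
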